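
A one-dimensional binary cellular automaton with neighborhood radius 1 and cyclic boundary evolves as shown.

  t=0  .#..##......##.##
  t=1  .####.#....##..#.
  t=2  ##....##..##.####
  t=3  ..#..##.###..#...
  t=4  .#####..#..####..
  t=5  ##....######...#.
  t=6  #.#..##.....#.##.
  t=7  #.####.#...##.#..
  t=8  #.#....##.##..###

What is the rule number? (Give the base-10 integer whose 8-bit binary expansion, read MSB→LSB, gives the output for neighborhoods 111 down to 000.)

  ###|.  b7=0 t=1,i=2
  ##.|.  b6=0 t=0,i=5
  #.#|.  b5=0 t=0,i=0
  #..|#  b4=1 t=0,i=2
  .##|#  b3=1 t=0,i=4
  .#.|#  b2=1 t=0,i=1
  ..#|#  b1=1 t=0,i=3
  ...|.  b0=0 t=0,i=7
  bits 00011110 = 30

30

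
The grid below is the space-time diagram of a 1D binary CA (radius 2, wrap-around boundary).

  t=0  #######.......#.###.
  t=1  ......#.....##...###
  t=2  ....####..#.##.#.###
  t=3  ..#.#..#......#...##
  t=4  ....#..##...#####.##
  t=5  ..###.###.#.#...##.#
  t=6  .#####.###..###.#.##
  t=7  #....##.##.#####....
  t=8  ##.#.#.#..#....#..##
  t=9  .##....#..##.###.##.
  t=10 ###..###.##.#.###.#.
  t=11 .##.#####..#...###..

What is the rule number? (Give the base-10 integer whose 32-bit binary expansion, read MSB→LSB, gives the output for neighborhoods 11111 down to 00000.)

1008357846

  [31] ##### => .  t=0,i=2
  [30] ####. => .  t=0,i=5
  [29] ###.# => #  t=0,i=18
  [28] ###.. => #  t=0,i=6
  [27] ##.## => #  t=0,i=19
  [26] ##.#. => #  t=2,i=14
  [25] ##..# => .  t=2,i=8
  [24] ##... => .  t=0,i=7
  [23] #.### => .  t=0,i=0
  [22] #.##. => .  t=2,i=12
  [21] #.#.# => .  t=2,i=15
  [20] #.#.. => #  t=3,i=4
  [19] #..## => #  t=4,i=6
  [18] #..#. => .  t=2,i=9
  [17] #...# => #  t=1,i=15
  [16] #.... => .  t=0,i=8
  [15] .#### => .  t=0,i=1
  [14] .###. => #  t=0,i=17
  [13] .##.# => .  t=2,i=13
  [12] .##.. => #  t=1,i=13
  [11] .#.## => .  t=0,i=15
  [10] .#.#. => .  t=3,i=3
  [9] .#..# => .  t=3,i=5
  [8] .#... => #  t=1,i=7
  [7] ..### => #  t=1,i=17
  [6] ..##. => #  t=1,i=12
  [5] ..#.# => .  t=0,i=14
  [4] ..#.. => #  t=1,i=6
  [3] ...## => .  t=1,i=11
  [2] ...#. => #  t=0,i=13
  [1] ....# => #  t=0,i=12
  [0] ..... => .  t=0,i=9
  bits 00111100000110100101000111010110 = 1008357846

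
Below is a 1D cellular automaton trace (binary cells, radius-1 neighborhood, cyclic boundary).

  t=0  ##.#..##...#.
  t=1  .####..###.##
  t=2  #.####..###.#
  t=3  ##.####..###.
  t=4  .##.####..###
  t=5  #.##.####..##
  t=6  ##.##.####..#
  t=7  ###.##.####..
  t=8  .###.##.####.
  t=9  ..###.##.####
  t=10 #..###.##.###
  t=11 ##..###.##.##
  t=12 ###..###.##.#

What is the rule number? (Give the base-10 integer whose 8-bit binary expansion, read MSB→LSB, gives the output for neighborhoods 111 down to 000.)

245

  nb ###: next=#  (t=1,i=2, bit7=1)
  nb ##.: next=#  (t=0,i=1, bit6=1)
  nb #.#: next=#  (t=0,i=2, bit5=1)
  nb #..: next=#  (t=0,i=4, bit4=1)
  nb .##: next=.  (t=0,i=0, bit3=0)
  nb .#.: next=#  (t=0,i=3, bit2=1)
  nb ..#: next=.  (t=0,i=5, bit1=0)
  nb ...: next=#  (t=0,i=9, bit0=1)
  bits 11110101 = 245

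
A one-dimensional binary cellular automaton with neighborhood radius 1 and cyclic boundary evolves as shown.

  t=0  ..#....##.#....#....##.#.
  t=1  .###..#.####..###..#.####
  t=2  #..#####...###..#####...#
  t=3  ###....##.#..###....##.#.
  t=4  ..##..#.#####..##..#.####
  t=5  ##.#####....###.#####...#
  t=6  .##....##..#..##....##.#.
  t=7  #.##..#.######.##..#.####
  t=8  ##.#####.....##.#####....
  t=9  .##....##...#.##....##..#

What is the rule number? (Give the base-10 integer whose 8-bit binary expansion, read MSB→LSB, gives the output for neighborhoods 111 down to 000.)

118

  [7] ### => .  t=1,i=2
  [6] ##. => #  t=0,i=8
  [5] #.# => #  t=0,i=9
  [4] #.. => #  t=0,i=3
  [3] .## => .  t=0,i=7
  [2] .#. => #  t=0,i=2
  [1] ..# => #  t=0,i=1
  [0] ... => .  t=0,i=0
  bits 01110110 = 118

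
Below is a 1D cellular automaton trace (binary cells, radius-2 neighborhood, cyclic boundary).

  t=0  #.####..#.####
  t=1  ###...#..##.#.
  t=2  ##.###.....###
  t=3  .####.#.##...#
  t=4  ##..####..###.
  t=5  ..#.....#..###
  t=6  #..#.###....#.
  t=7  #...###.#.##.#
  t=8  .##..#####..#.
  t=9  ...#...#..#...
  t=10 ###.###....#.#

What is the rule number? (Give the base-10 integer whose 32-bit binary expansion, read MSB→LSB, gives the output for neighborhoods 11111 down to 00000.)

2947697927

  [31] ##### => #  t=0,i=12
  [30] ####. => .  t=0,i=4
  [29] ###.# => #  t=0,i=0
  [28] ###.. => .  t=0,i=5
  [27] ##.## => #  t=0,i=1
  [26] ##.#. => #  t=1,i=11
  [25] ##..# => #  t=0,i=6
  [24] ##... => #  t=1,i=3
  [23] #.### => #  t=0,i=2
  [22] #.##. => .  t=3,i=8
  [21] #.#.# => #  t=1,i=12
  [20] #.#.. => #  t=6,i=0
  [19] #..## => .  t=1,i=8
  [18] #..#. => .  t=0,i=7
  [17] #...# => #  t=1,i=4
  [16] #.... => .  t=2,i=7
  [15] .#### => .  t=0,i=3
  [14] .###. => #  t=1,i=1
  [13] .##.# => .  t=1,i=10
  [12] .##.. => .  t=3,i=9
  [11] .#.## => #  t=0,i=9
  [10] .#.#. => #  t=6,i=13
  [9] .#..# => .  t=1,i=7
  [8] .#... => #  t=5,i=3
  [7] ..### => .  t=2,i=11
  [6] ..##. => .  t=1,i=9
  [5] ..#.# => .  t=0,i=8
  [4] ..#.. => .  t=1,i=6
  [3] ...## => .  t=2,i=10
  [2] ...#. => #  t=1,i=5
  [1] ....# => #  t=2,i=9
  [0] ..... => #  t=2,i=8
  bits 10101111101100100100110100000111 = 2947697927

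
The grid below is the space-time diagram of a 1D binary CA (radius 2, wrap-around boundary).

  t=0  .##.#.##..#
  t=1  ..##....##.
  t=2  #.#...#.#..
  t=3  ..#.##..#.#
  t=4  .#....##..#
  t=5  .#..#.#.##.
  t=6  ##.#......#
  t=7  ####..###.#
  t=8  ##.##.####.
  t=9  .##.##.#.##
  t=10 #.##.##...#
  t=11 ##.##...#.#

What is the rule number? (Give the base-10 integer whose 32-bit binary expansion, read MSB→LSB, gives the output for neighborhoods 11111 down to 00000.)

  nb #####: next=#  (t=7,i=1, bit31=1)
  nb ####.: next=.  (t=7,i=2, bit30=0)
  nb ###.#: next=#  (t=6,i=1, bit29=1)
  nb ###..: next=#  (t=7,i=3, bit28=1)
  nb ##.##: next=#  (t=7,i=9, bit27=1)
  nb ##.#.: next=#  (t=0,i=3, bit26=1)
  nb ##..#: next=#  (t=0,i=8, bit25=1)
  nb ##...: next=.  (t=1,i=4, bit24=0)
  nb #.###: next=.  (t=7,i=10, bit23=0)
  nb #.##.: next=.  (t=0,i=1, bit22=0)
  nb #.#.#: next=.  (t=0,i=4, bit21=0)
  nb #.#..: next=#  (t=2,i=2, bit20=1)
  nb #..##: next=.  (t=7,i=5, bit19=0)
  nb #..#.: next=#  (t=0,i=9, bit18=1)
  nb #...#: next=#  (t=1,i=0, bit17=1)
  nb #....: next=.  (t=1,i=5, bit16=0)
  nb .####: next=#  (t=7,i=0, bit15=1)
  nb .###.: next=#  (t=6,i=0, bit14=1)
  nb .##.#: next=#  (t=0,i=2, bit13=1)
  nb .##..: next=.  (t=0,i=7, bit12=0)
  nb .#.##: next=.  (t=0,i=0, bit11=0)
  nb .#.#.: next=.  (t=2,i=1, bit10=0)
  nb .#..#: next=.  (t=2,i=9, bit9=0)
  nb .#...: next=.  (t=2,i=3, bit8=0)
  nb ..###: next=#  (t=6,i=10, bit7=1)
  nb ..##.: next=#  (t=1,i=2, bit6=1)
  nb ..#.#: next=.  (t=0,i=10, bit5=0)
  nb ..#..: next=#  (t=5,i=1, bit4=1)
  nb ...##: next=.  (t=1,i=1, bit3=0)
  nb ...#.: next=#  (t=2,i=5, bit2=1)
  nb ....#: next=#  (t=1,i=6, bit1=1)
  nb .....: next=#  (t=6,i=6, bit0=1)
  bits 10111110000101101110000011010111 = 3189170391

3189170391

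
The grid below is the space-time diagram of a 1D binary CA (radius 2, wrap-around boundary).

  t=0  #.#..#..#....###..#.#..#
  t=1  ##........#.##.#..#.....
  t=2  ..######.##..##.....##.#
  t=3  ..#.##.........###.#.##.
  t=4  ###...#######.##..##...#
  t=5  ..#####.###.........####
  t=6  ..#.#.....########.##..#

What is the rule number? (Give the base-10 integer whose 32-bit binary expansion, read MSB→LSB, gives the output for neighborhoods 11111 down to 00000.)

  [31] ##### => #  t=2,i=4
  [30] ####. => .  t=2,i=6
  [29] ###.# => .  t=2,i=7
  [28] ###.. => #  t=0,i=15
  [27] ##.## => .  t=2,i=8
  [26] ##.#. => #  t=0,i=1
  [25] ##..# => .  t=0,i=16
  [24] ##... => #  t=1,i=2
  [23] #.### => .  t=5,i=8
  [22] #.##. => .  t=1,i=12
  [21] #.#.# => #  t=3,i=19
  [20] #.#.. => .  t=0,i=2
  [19] #..## => .  t=0,i=22
  [18] #..#. => .  t=0,i=4
  [17] #...# => #  t=3,i=0
  [16] #.... => #  t=0,i=10
  [15] .#### => .  t=2,i=3
  [14] .###. => .  t=0,i=14
  [13] .##.# => #  t=0,i=0
  [12] .##.. => .  t=1,i=1
  [11] .#.## => .  t=1,i=11
  [10] .#.#. => .  t=0,i=19
  [9] .#..# => .  t=0,i=3
  [8] .#... => .  t=0,i=9
  [7] ..### => #  t=0,i=13
  [6] ..##. => .  t=0,i=23
  [5] ..#.# => #  t=0,i=18
  [4] ..#.. => .  t=0,i=5
  [3] ...## => #  t=0,i=12
  [2] ...#. => #  t=1,i=9
  [1] ....# => .  t=0,i=11
  [0] ..... => #  t=1,i=4
  bits 10010101001000110010000010101101 = 2502107309

2502107309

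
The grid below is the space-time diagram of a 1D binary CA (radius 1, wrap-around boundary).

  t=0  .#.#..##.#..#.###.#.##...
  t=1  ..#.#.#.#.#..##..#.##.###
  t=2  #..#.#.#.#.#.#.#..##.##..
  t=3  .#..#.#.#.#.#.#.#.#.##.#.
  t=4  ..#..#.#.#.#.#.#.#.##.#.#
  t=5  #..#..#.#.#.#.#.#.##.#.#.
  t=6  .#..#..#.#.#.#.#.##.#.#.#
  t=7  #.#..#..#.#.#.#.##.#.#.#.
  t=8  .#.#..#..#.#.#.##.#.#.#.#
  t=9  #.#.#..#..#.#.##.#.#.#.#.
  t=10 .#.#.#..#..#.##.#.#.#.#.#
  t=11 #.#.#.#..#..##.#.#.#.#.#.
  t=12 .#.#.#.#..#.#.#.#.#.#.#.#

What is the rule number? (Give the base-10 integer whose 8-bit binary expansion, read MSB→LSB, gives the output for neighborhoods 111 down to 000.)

  ###|.  b7=0 t=0,i=15
  ##.|.  b6=0 t=0,i=7
  #.#|#  b5=1 t=0,i=2
  #..|#  b4=1 t=0,i=4
  .##|#  b3=1 t=0,i=6
  .#.|.  b2=0 t=0,i=1
  ..#|.  b1=0 t=0,i=0
  ...|#  b0=1 t=0,i=23
  bits 00111001 = 57

57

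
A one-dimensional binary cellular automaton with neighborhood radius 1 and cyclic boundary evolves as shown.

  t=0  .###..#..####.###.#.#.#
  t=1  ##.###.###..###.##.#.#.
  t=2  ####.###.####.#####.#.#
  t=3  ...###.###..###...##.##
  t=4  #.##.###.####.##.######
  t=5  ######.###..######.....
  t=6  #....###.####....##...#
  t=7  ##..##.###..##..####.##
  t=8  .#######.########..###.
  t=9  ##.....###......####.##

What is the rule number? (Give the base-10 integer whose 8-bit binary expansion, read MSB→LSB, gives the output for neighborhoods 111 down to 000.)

  ### -> .   bit 7 = 0  t=0,i=2
  ##. -> #   bit 6 = 1  t=0,i=3
  #.# -> #   bit 5 = 1  t=0,i=0
  #.. -> #   bit 4 = 1  t=0,i=4
  .## -> #   bit 3 = 1  t=0,i=1
  .#. -> .   bit 2 = 0  t=0,i=6
  ..# -> #   bit 1 = 1  t=0,i=5
  ... -> .   bit 0 = 0  t=3,i=1
  bits 01111010 = 122

122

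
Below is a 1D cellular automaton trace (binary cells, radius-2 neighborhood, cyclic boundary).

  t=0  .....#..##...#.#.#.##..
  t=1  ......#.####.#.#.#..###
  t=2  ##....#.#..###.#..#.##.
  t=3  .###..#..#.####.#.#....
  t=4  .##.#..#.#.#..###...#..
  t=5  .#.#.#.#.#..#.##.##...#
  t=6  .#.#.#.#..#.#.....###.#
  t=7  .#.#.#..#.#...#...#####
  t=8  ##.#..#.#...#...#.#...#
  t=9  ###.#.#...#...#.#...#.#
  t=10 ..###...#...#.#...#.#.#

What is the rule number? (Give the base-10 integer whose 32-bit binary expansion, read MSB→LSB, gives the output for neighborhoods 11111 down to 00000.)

  nb #####: next=.  (t=7,i=20, bit31=0)
  nb ####.: next=.  (t=1,i=10, bit30=0)
  nb ###.#: next=#  (t=1,i=11, bit29=1)
  nb ###..: next=.  (t=1,i=22, bit28=0)
  nb ##.##: next=.  (t=2,i=22, bit27=0)
  nb ##.#.: next=#  (t=1,i=12, bit26=1)
  nb ##..#: next=#  (t=3,i=4, bit25=1)
  nb ##...: next=#  (t=0,i=10, bit24=1)
  nb #.###: next=#  (t=1,i=8, bit23=1)
  nb #.##.: next=.  (t=0,i=19, bit22=0)
  nb #.#.#: next=#  (t=0,i=15, bit21=1)
  nb #.#..: next=.  (t=1,i=17, bit20=0)
  nb #..##: next=.  (t=0,i=7, bit19=0)
  nb #..#.: next=.  (t=2,i=17, bit18=0)
  nb #...#: next=#  (t=0,i=11, bit17=1)
  nb #....: next=#  (t=0,i=22, bit16=1)
  nb .####: next=.  (t=1,i=9, bit15=0)
  nb .###.: next=#  (t=1,i=21, bit14=1)
  nb .##.#: next=.  (t=2,i=21, bit13=0)
  nb .##..: next=#  (t=0,i=9, bit12=1)
  nb .#.##: next=.  (t=0,i=18, bit11=0)
  nb .#.#.: next=.  (t=0,i=14, bit10=0)
  nb .#..#: next=#  (t=0,i=6, bit9=1)
  nb .#...: next=.  (t=3,i=19, bit8=0)
  nb ..###: next=#  (t=1,i=20, bit7=1)
  nb ..##.: next=#  (t=0,i=8, bit6=1)
  nb ..#.#: next=#  (t=0,i=13, bit5=1)
  nb ..#..: next=.  (t=0,i=5, bit4=0)
  nb ...##: next=.  (t=3,i=0, bit3=0)
  nb ...#.: next=.  (t=0,i=4, bit2=0)
  nb ....#: next=.  (t=0,i=3, bit1=0)
  nb .....: next=.  (t=0,i=0, bit0=0)
  bits 00100111101000110101001011100000 = 665015008

665015008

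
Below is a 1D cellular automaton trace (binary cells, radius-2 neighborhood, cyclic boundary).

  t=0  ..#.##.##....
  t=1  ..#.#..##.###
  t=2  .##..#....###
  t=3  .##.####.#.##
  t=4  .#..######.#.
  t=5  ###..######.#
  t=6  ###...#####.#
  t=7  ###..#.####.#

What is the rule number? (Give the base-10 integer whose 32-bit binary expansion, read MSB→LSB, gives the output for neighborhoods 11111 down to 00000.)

4108702521

  nb #####: next=#  (t=4,i=6, bit31=1)
  nb ####.: next=#  (t=3,i=6, bit30=1)
  nb ###.#: next=#  (t=2,i=12, bit29=1)
  nb ###..: next=#  (t=1,i=12, bit28=1)
  nb ##.##: next=.  (t=0,i=6, bit27=0)
  nb ##.#.: next=#  (t=3,i=8, bit26=1)
  nb ##..#: next=.  (t=1,i=0, bit25=0)
  nb ##...: next=.  (t=0,i=9, bit24=0)
  nb #.###: next=#  (t=1,i=10, bit23=1)
  nb #.##.: next=#  (t=0,i=4, bit22=1)
  nb #.#.#: next=#  (t=3,i=9, bit21=1)
  nb #.#..: next=.  (t=1,i=4, bit20=0)
  nb #..##: next=.  (t=1,i=6, bit19=0)
  nb #..#.: next=#  (t=1,i=1, bit18=1)
  nb #...#: next=.  (t=6,i=4, bit17=0)
  nb #....: next=#  (t=0,i=10, bit16=1)
  nb .####: next=#  (t=3,i=5, bit15=1)
  nb .###.: next=#  (t=1,i=11, bit14=1)
  nb .##.#: next=.  (t=0,i=5, bit13=0)
  nb .##..: next=#  (t=0,i=8, bit12=1)
  nb .#.##: next=.  (t=0,i=3, bit11=0)
  nb .#.#.: next=.  (t=1,i=3, bit10=0)
  nb .#..#: next=#  (t=1,i=5, bit9=1)
  nb .#...: next=#  (t=2,i=6, bit8=1)
  nb ..###: next=.  (t=2,i=10, bit7=0)
  nb ..##.: next=.  (t=1,i=7, bit6=0)
  nb ..#.#: next=#  (t=0,i=2, bit5=1)
  nb ..#..: next=#  (t=2,i=5, bit4=1)
  nb ...##: next=#  (t=2,i=9, bit3=1)
  nb ...#.: next=.  (t=0,i=1, bit2=0)
  nb ....#: next=.  (t=0,i=0, bit1=0)
  nb .....: next=#  (t=0,i=11, bit0=1)
  bits 11110100111001011101001100111001 = 4108702521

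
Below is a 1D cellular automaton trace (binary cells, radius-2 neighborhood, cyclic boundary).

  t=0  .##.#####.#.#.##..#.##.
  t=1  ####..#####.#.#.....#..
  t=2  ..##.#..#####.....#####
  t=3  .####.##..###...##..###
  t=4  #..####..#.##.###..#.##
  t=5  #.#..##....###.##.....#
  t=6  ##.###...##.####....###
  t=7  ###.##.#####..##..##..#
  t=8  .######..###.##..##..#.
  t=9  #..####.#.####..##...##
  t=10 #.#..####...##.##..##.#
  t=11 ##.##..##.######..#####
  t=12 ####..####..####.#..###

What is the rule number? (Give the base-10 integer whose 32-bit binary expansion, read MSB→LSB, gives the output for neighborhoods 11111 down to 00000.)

4234830430

  nb #####: next=#  (t=0,i=6, bit31=1)
  nb ####.: next=#  (t=0,i=7, bit30=1)
  nb ###.#: next=#  (t=0,i=8, bit29=1)
  nb ###..: next=#  (t=1,i=3, bit28=1)
  nb ##.##: next=#  (t=0,i=3, bit27=1)
  nb ##.#.: next=#  (t=0,i=9, bit26=1)
  nb ##..#: next=.  (t=0,i=16, bit25=0)
  nb ##...: next=.  (t=2,i=13, bit24=0)
  nb #.###: next=.  (t=0,i=4, bit23=0)
  nb #.##.: next=#  (t=0,i=14, bit22=1)
  nb #.#.#: next=#  (t=0,i=10, bit21=1)
  nb #.#..: next=.  (t=1,i=14, bit20=0)
  nb #..##: next=#  (t=0,i=0, bit19=1)
  nb #..#.: next=.  (t=0,i=17, bit18=0)
  nb #...#: next=#  (t=3,i=14, bit17=1)
  nb #....: next=.  (t=1,i=16, bit16=0)
  nb .####: next=.  (t=0,i=5, bit15=0)
  nb .###.: next=#  (t=3,i=11, bit14=1)
  nb .##.#: next=#  (t=0,i=2, bit13=1)
  nb .##..: next=.  (t=0,i=15, bit12=0)
  nb .#.##: next=.  (t=0,i=13, bit11=0)
  nb .#.#.: next=.  (t=0,i=11, bit10=0)
  nb .#..#: next=#  (t=1,i=21, bit9=1)
  nb .#...: next=.  (t=1,i=15, bit8=0)
  nb ..###: next=.  (t=1,i=0, bit7=0)
  nb ..##.: next=#  (t=0,i=1, bit6=1)
  nb ..#.#: next=.  (t=0,i=18, bit5=0)
  nb ..#..: next=#  (t=1,i=20, bit4=1)
  nb ...##: next=#  (t=2,i=17, bit3=1)
  nb ...#.: next=#  (t=1,i=19, bit2=1)
  nb ....#: next=#  (t=1,i=18, bit1=1)
  nb .....: next=.  (t=1,i=17, bit0=0)
  bits 11111100011010100110001001011110 = 4234830430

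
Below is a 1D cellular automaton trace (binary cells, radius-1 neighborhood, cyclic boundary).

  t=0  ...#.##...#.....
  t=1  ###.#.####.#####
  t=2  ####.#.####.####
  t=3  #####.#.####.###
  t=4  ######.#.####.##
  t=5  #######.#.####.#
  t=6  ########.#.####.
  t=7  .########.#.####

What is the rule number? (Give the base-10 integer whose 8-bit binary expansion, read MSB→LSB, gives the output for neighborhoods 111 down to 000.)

243

  ###|#  b7=1 t=1,i=0
  ##.|#  b6=1 t=0,i=6
  #.#|#  b5=1 t=0,i=4
  #..|#  b4=1 t=0,i=7
  .##|.  b3=0 t=0,i=5
  .#.|.  b2=0 t=0,i=3
  ..#|#  b1=1 t=0,i=2
  ...|#  b0=1 t=0,i=0
  bits 11110011 = 243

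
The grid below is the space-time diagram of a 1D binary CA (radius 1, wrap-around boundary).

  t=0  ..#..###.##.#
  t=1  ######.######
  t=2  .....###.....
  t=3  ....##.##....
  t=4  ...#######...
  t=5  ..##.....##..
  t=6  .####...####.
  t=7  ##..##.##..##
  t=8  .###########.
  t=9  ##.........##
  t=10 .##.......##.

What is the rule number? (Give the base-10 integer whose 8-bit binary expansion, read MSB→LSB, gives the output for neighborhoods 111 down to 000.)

126

  nb ###: next=.  (t=0,i=6, bit7=0)
  nb ##.: next=#  (t=0,i=7, bit6=1)
  nb #.#: next=#  (t=0,i=8, bit5=1)
  nb #..: next=#  (t=0,i=0, bit4=1)
  nb .##: next=#  (t=0,i=5, bit3=1)
  nb .#.: next=#  (t=0,i=2, bit2=1)
  nb ..#: next=#  (t=0,i=1, bit1=1)
  nb ...: next=.  (t=2,i=0, bit0=0)
  bits 01111110 = 126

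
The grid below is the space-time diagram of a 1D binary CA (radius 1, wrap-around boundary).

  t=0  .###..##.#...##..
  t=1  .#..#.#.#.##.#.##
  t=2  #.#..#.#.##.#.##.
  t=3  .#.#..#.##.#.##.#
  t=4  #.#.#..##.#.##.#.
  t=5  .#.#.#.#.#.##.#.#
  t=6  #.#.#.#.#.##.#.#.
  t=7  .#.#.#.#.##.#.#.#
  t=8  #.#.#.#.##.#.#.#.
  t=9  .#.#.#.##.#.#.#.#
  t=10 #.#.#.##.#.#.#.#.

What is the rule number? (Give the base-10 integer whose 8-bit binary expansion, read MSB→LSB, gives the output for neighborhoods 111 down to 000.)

  ###|.  b7=0 t=0,i=2
  ##.|.  b6=0 t=0,i=3
  #.#|#  b5=1 t=0,i=8
  #..|#  b4=1 t=0,i=4
  .##|#  b3=1 t=0,i=1
  .#.|.  b2=0 t=0,i=9
  ..#|.  b1=0 t=0,i=0
  ...|#  b0=1 t=0,i=11
  bits 00111001 = 57

57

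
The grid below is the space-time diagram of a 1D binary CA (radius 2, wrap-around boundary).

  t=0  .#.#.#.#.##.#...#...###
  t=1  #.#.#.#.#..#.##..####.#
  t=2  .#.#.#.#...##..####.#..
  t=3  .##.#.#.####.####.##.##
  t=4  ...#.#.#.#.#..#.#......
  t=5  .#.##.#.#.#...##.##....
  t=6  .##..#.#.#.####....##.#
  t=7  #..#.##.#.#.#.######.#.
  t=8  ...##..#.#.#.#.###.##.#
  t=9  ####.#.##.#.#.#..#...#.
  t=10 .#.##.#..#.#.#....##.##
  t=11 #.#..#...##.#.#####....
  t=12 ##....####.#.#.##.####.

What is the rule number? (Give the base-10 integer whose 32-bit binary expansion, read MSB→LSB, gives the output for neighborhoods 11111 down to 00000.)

3070987754

  ##### -> #   bit 31 = 1  t=7,i=16
  ####. -> .   bit 30 = 0  t=1,i=19
  ###.# -> #   bit 29 = 1  t=0,i=22
  ###.. -> #   bit 28 = 1  t=6,i=14
  ##.## -> .   bit 27 = 0  t=1,i=21
  ##.#. -> #   bit 26 = 1  t=0,i=0
  ##..# -> #   bit 25 = 1  t=1,i=15
  ##... -> #   bit 24 = 1  t=5,i=19
  #.### -> .   bit 23 = 0  t=3,i=8
  #.##. -> .   bit 22 = 0  t=0,i=9
  #.#.# -> .   bit 21 = 0  t=0,i=1
  #.#.. -> .   bit 20 = 0  t=0,i=12
  #..## -> #   bit 19 = 1  t=1,i=16
  #..#. -> .   bit 18 = 0  t=1,i=10
  #...# -> #   bit 17 = 1  t=0,i=14
  #.... -> #   bit 16 = 1  t=4,i=18
  .#### -> #   bit 15 = 1  t=1,i=18
  .###. -> .   bit 14 = 0  t=0,i=21
  .##.# -> .   bit 13 = 0  t=0,i=10
  .##.. -> .   bit 12 = 0  t=1,i=14
  .#.## -> #   bit 11 = 1  t=0,i=8
  .#.#. -> #   bit 10 = 1  t=0,i=2
  .#..# -> .   bit 9 = 0  t=1,i=9
  .#... -> #   bit 8 = 1  t=0,i=13
  ..### -> #   bit 7 = 1  t=0,i=20
  ..##. -> #   bit 6 = 1  t=2,i=11
  ..#.# -> #   bit 5 = 1  t=1,i=11
  ..#.. -> .   bit 4 = 0  t=0,i=16
  ...## -> #   bit 3 = 1  t=0,i=19
  ...#. -> .   bit 2 = 0  t=0,i=15
  ....# -> #   bit 1 = 1  t=4,i=1
  ..... -> .   bit 0 = 0  t=4,i=0
  bits 10110111000010111000110111101010 = 3070987754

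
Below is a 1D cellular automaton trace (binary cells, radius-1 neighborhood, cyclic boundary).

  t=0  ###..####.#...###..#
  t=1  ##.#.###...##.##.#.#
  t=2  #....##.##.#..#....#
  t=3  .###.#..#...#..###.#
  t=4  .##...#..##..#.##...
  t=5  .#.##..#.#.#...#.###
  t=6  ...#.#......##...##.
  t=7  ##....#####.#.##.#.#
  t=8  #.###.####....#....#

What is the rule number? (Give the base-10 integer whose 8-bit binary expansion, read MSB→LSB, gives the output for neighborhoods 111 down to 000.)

  ###|#  b7=1 t=0,i=0
  ##.|.  b6=0 t=0,i=2
  #.#|.  b5=0 t=0,i=9
  #..|#  b4=1 t=0,i=3
  .##|#  b3=1 t=0,i=5
  .#.|.  b2=0 t=0,i=10
  ..#|.  b1=0 t=0,i=4
  ...|#  b0=1 t=0,i=12
  bits 10011001 = 153

153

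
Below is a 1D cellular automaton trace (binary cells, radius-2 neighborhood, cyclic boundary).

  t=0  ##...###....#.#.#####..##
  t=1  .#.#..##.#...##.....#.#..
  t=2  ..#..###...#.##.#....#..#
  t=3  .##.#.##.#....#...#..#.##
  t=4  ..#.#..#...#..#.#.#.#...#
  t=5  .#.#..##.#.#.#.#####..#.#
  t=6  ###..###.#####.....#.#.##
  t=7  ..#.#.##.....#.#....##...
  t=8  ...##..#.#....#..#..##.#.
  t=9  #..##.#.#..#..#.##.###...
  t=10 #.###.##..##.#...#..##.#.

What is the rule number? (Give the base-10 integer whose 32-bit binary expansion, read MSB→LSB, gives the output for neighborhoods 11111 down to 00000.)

  #####|.  b31=0 t=0,i=18
  ####.|.  b30=0 t=0,i=0
  ###.#|#  b29=1 t=6,i=7
  ###..|#  b28=1 t=0,i=1
  ##.##|.  b27=0 t=3,i=0
  ##.#.|.  b26=0 t=1,i=8
  ##..#|.  b25=0 t=0,i=21
  ##...|.  b24=0 t=0,i=2
  #.###|.  b23=0 t=0,i=16
  #.##.|.  b22=0 t=2,i=13
  #.#.#|#  b21=1 t=0,i=14
  #.#..|.  b20=0 t=1,i=3
  #..##|#  b19=1 t=0,i=22
  #..#.|#  b18=1 t=2,i=1
  #...#|#  b17=1 t=0,i=3
  #....|#  b16=1 t=0,i=9
  .####|.  b15=0 t=0,i=17
  .###.|#  b14=1 t=0,i=6
  .##.#|#  b13=1 t=1,i=7
  .##..|#  b12=1 t=1,i=14
  .#.##|.  b11=0 t=0,i=15
  .#.#.|#  b10=1 t=0,i=13
  .#..#|.  b9=0 t=1,i=4
  .#...|.  b8=0 t=1,i=10
  ..###|.  b7=0 t=0,i=5
  ..##.|#  b6=1 t=1,i=6
  ..#.#|.  b5=0 t=0,i=12
  ..#..|#  b4=1 t=2,i=2
  ...##|.  b3=0 t=0,i=4
  ...#.|.  b2=0 t=0,i=11
  ....#|.  b1=0 t=0,i=10
  .....|.  b0=0 t=1,i=17
  bits 00110000001011110111010001010000 = 808416336

808416336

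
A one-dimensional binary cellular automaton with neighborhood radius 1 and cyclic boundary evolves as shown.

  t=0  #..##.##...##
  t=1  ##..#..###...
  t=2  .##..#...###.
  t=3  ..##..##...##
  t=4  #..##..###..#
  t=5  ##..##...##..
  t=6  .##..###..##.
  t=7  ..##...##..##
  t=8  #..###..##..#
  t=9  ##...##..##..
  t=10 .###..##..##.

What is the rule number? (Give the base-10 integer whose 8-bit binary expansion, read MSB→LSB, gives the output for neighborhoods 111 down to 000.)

81

  [7] ### => .  t=0,i=12
  [6] ##. => #  t=0,i=0
  [5] #.# => .  t=0,i=5
  [4] #.. => #  t=0,i=1
  [3] .## => .  t=0,i=3
  [2] .#. => .  t=1,i=4
  [1] ..# => .  t=0,i=2
  [0] ... => #  t=0,i=9
  bits 01010001 = 81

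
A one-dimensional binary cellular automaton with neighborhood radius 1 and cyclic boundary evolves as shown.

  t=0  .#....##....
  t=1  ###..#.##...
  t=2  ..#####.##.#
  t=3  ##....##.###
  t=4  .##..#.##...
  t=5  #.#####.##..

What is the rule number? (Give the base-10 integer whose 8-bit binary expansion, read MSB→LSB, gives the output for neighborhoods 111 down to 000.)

  ### -> .   bit 7 = 0  t=1,i=1
  ##. -> #   bit 6 = 1  t=0,i=7
  #.# -> #   bit 5 = 1  t=1,i=6
  #.. -> #   bit 4 = 1  t=0,i=2
  .## -> .   bit 3 = 0  t=0,i=6
  .#. -> #   bit 2 = 1  t=0,i=1
  ..# -> #   bit 1 = 1  t=0,i=0
  ... -> .   bit 0 = 0  t=0,i=3
  bits 01110110 = 118

118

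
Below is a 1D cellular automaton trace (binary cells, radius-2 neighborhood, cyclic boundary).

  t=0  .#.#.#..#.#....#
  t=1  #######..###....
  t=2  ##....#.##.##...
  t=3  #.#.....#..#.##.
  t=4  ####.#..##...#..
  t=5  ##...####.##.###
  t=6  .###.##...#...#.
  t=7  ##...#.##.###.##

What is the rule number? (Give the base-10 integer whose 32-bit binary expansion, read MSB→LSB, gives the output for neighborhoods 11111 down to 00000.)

  nb #####: next=.  (t=1,i=2, bit31=0)
  nb ####.: next=.  (t=1,i=5, bit30=0)
  nb ###.#: next=.  (t=4,i=3, bit29=0)
  nb ###..: next=#  (t=1,i=6, bit28=1)
  nb ##.##: next=.  (t=2,i=10, bit27=0)
  nb ##.#.: next=.  (t=3,i=15, bit26=0)
  nb ##..#: next=.  (t=1,i=7, bit25=0)
  nb ##...: next=#  (t=1,i=12, bit24=1)
  nb #.###: next=.  (t=5,i=13, bit23=0)
  nb #.##.: next=#  (t=2,i=8, bit22=1)
  nb #.#.#: next=#  (t=0,i=1, bit21=1)
  nb #.#..: next=#  (t=0,i=5, bit20=1)
  nb #..##: next=#  (t=1,i=8, bit19=1)
  nb #..#.: next=.  (t=0,i=7, bit18=0)
  nb #...#: next=#  (t=2,i=14, bit17=1)
  nb #....: next=.  (t=0,i=12, bit16=0)
  nb .####: next=#  (t=1,i=1, bit15=1)
  nb .###.: next=.  (t=1,i=10, bit14=0)
  nb .##.#: next=.  (t=2,i=9, bit13=0)
  nb .##..: next=.  (t=2,i=1, bit12=0)
  nb .#.##: next=.  (t=2,i=7, bit11=0)
  nb .#.#.: next=#  (t=0,i=0, bit10=1)
  nb .#..#: next=#  (t=0,i=6, bit9=1)
  nb .#...: next=#  (t=0,i=11, bit8=1)
  nb ..###: next=#  (t=1,i=0, bit7=1)
  nb ..##.: next=#  (t=2,i=0, bit6=1)
  nb ..#.#: next=.  (t=0,i=8, bit5=0)
  nb ..#..: next=#  (t=3,i=8, bit4=1)
  nb ...##: next=.  (t=1,i=15, bit3=0)
  nb ...#.: next=.  (t=0,i=14, bit2=0)
  nb ....#: next=.  (t=0,i=13, bit1=0)
  nb .....: next=#  (t=3,i=5, bit0=1)
  bits 00010001011110101000011111010001 = 293242833

293242833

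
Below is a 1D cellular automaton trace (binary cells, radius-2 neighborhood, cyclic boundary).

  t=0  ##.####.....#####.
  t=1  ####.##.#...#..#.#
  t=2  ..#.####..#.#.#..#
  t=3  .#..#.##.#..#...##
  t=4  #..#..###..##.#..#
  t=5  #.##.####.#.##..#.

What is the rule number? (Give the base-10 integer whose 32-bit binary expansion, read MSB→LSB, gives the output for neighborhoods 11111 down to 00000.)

  nb #####: next=.  (t=0,i=14, bit31=0)
  nb ####.: next=#  (t=0,i=5, bit30=1)
  nb ###.#: next=.  (t=0,i=16, bit29=0)
  nb ###..: next=#  (t=0,i=6, bit28=1)
  nb ##.##: next=#  (t=0,i=2, bit27=1)
  nb ##.#.: next=#  (t=1,i=7, bit26=1)
  nb ##..#: next=.  (t=2,i=8, bit25=0)
  nb ##...: next=.  (t=0,i=7, bit24=0)
  nb #.###: next=#  (t=0,i=3, bit23=1)
  nb #.##.: next=#  (t=0,i=0, bit22=1)
  nb #.#.#: next=#  (t=2,i=12, bit21=1)
  nb #.#..: next=.  (t=1,i=8, bit20=0)
  nb #..##: next=#  (t=4,i=5, bit19=1)
  nb #..#.: next=#  (t=1,i=14, bit18=1)
  nb #...#: next=#  (t=1,i=10, bit17=1)
  nb #....: next=#  (t=0,i=8, bit16=1)
  nb .####: next=.  (t=0,i=4, bit15=0)
  nb .###.: next=#  (t=4,i=7, bit14=1)
  nb .##.#: next=#  (t=0,i=1, bit13=1)
  nb .##..: next=#  (t=4,i=0, bit12=1)
  nb .#.##: next=.  (t=1,i=16, bit11=0)
  nb .#.#.: next=.  (t=2,i=11, bit10=0)
  nb .#..#: next=.  (t=1,i=13, bit9=0)
  nb .#...: next=.  (t=1,i=9, bit8=0)
  nb ..###: next=#  (t=0,i=12, bit7=1)
  nb ..##.: next=.  (t=3,i=16, bit6=0)
  nb ..#.#: next=.  (t=1,i=15, bit5=0)
  nb ..#..: next=#  (t=1,i=12, bit4=1)
  nb ...##: next=.  (t=0,i=11, bit3=0)
  nb ...#.: next=.  (t=1,i=11, bit2=0)
  nb ....#: next=.  (t=0,i=10, bit1=0)
  nb .....: next=.  (t=0,i=9, bit0=0)
  bits 01011100111011110111000010010000 = 1559195792

1559195792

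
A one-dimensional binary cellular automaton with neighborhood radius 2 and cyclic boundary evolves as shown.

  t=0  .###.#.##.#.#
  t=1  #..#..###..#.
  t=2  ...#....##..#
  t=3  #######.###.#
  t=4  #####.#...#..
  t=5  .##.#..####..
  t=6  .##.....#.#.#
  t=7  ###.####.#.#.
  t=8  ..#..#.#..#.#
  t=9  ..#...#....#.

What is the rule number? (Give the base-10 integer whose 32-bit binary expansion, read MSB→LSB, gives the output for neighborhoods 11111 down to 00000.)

  ##### -> #   bit 31 = 1  t=3,i=1
  ####. -> .   bit 30 = 0  t=3,i=5
  ###.# -> #   bit 29 = 1  t=0,i=3
  ###.. -> #   bit 28 = 1  t=1,i=8
  ##.## -> .   bit 27 = 0  t=3,i=7
  ##.#. -> .   bit 26 = 0  t=0,i=4
  ##..# -> #   bit 25 = 1  t=1,i=9
  ##... -> .   bit 24 = 0  t=5,i=11
  #.### -> .   bit 23 = 0  t=0,i=1
  #.##. -> #   bit 22 = 1  t=0,i=7
  #.#.# -> .   bit 21 = 0  t=0,i=5
  #.#.. -> .   bit 20 = 0  t=1,i=0
  #..## -> .   bit 19 = 0  t=1,i=5
  #..#. -> .   bit 18 = 0  t=1,i=2
  #...# -> #   bit 17 = 1  t=2,i=1
  #.... -> #   bit 16 = 1  t=2,i=5
  .#### -> #   bit 15 = 1  t=3,i=0
  .###. -> .   bit 14 = 0  t=0,i=2
  .##.# -> #   bit 13 = 1  t=0,i=8
  .##.. -> #   bit 12 = 1  t=2,i=9
  .#.## -> #   bit 11 = 1  t=0,i=0
  .#.#. -> #   bit 10 = 1  t=0,i=11
  .#..# -> .   bit 9 = 0  t=1,i=1
  .#... -> #   bit 8 = 1  t=2,i=0
  ..### -> .   bit 7 = 0  t=1,i=6
  ..##. -> #   bit 6 = 1  t=2,i=8
  ..#.# -> .   bit 5 = 0  t=1,i=11
  ..#.. -> #   bit 4 = 1  t=1,i=3
  ...## -> .   bit 3 = 0  t=2,i=7
  ...#. -> #   bit 2 = 1  t=2,i=2
  ....# -> #   bit 1 = 1  t=2,i=6
  ..... -> #   bit 0 = 1  t=6,i=5
  bits 10110010010000111011110101010111 = 2990783831

2990783831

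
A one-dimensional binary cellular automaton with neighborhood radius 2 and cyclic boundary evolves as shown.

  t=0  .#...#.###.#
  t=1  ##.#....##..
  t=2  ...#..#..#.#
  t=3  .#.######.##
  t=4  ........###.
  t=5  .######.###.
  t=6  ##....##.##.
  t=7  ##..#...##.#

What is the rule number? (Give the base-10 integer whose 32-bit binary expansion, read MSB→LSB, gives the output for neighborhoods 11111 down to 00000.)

945706643

  ##### -> .   bit 31 = 0  t=3,i=5
  ####. -> .   bit 30 = 0  t=3,i=7
  ###.# -> #   bit 29 = 1  t=0,i=9
  ###.. -> #   bit 28 = 1  t=4,i=10
  ##.## -> #   bit 27 = 1  t=3,i=9
  ##.#. -> .   bit 26 = 0  t=0,i=10
  ##..# -> .   bit 25 = 0  t=1,i=10
  ##... -> .   bit 24 = 0  t=4,i=11
  #.### -> .   bit 23 = 0  t=0,i=7
  #.##. -> #   bit 22 = 1  t=3,i=10
  #.#.# -> .   bit 21 = 0  t=0,i=11
  #.#.. -> #   bit 20 = 1  t=0,i=1
  #..## -> #   bit 19 = 1  t=1,i=11
  #..#. -> #   bit 18 = 1  t=2,i=5
  #...# -> #   bit 17 = 1  t=0,i=3
  #.... -> .   bit 16 = 0  t=1,i=5
  .#### -> .   bit 15 = 0  t=3,i=4
  .###. -> #   bit 14 = 1  t=0,i=8
  .##.# -> .   bit 13 = 0  t=1,i=1
  .##.. -> #   bit 12 = 1  t=1,i=9
  .#.## -> .   bit 11 = 0  t=0,i=6
  .#.#. -> #   bit 10 = 1  t=0,i=0
  .#..# -> #   bit 9 = 1  t=2,i=4
  .#... -> .   bit 8 = 0  t=0,i=2
  ..### -> #   bit 7 = 1  t=4,i=8
  ..##. -> .   bit 6 = 0  t=1,i=0
  ..#.# -> .   bit 5 = 0  t=0,i=5
  ..#.. -> #   bit 4 = 1  t=2,i=3
  ...## -> .   bit 3 = 0  t=1,i=7
  ...#. -> .   bit 2 = 0  t=0,i=4
  ....# -> #   bit 1 = 1  t=1,i=6
  ..... -> #   bit 0 = 1  t=4,i=1
  bits 00111000010111100101011010010011 = 945706643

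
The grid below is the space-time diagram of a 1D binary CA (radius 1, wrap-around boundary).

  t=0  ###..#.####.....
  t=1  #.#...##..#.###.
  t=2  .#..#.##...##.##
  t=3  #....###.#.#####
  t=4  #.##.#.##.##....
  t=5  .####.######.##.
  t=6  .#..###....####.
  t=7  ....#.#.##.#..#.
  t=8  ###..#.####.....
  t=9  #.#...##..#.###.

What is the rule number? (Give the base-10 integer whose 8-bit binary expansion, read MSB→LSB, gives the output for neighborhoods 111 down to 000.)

105

  ### -> .   bit 7 = 0  t=0,i=1
  ##. -> #   bit 6 = 1  t=0,i=2
  #.# -> #   bit 5 = 1  t=0,i=6
  #.. -> .   bit 4 = 0  t=0,i=3
  .## -> #   bit 3 = 1  t=0,i=0
  .#. -> .   bit 2 = 0  t=0,i=5
  ..# -> .   bit 1 = 0  t=0,i=4
  ... -> #   bit 0 = 1  t=0,i=12
  bits 01101001 = 105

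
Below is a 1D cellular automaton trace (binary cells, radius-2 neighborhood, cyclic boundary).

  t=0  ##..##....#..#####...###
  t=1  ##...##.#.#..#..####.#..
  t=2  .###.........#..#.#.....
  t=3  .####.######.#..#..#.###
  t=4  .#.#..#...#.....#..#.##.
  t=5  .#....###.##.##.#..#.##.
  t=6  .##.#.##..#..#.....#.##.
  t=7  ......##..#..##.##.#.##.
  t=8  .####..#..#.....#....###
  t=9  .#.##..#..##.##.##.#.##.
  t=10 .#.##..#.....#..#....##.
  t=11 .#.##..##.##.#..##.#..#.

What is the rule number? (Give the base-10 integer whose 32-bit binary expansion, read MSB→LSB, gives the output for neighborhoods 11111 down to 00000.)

1371689395

  nb #####: next=.  (t=0,i=15, bit31=0)
  nb ####.: next=#  (t=0,i=0, bit30=1)
  nb ###.#: next=.  (t=1,i=19, bit29=0)
  nb ###..: next=#  (t=0,i=1, bit28=1)
  nb ##.##: next=.  (t=3,i=0, bit27=0)
  nb ##.#.: next=.  (t=1,i=7, bit26=0)
  nb ##..#: next=.  (t=0,i=2, bit25=0)
  nb ##...: next=#  (t=0,i=6, bit24=1)
  nb #.###: next=#  (t=3,i=1, bit23=1)
  nb #.##.: next=#  (t=4,i=21, bit22=1)
  nb #.#.#: next=.  (t=1,i=8, bit21=0)
  nb #.#..: next=.  (t=1,i=10, bit20=0)
  nb #..##: next=.  (t=0,i=3, bit19=0)
  nb #..#.: next=.  (t=1,i=12, bit18=0)
  nb #...#: next=#  (t=0,i=19, bit17=1)
  nb #....: next=.  (t=0,i=7, bit16=0)
  nb .####: next=.  (t=0,i=14, bit15=0)
  nb .###.: next=#  (t=2,i=2, bit14=1)
  nb .##.#: next=.  (t=1,i=6, bit13=0)
  nb .##..: next=#  (t=0,i=5, bit12=1)
  nb .#.##: next=.  (t=3,i=20, bit11=0)
  nb .#.#.: next=.  (t=1,i=9, bit10=0)
  nb .#..#: next=.  (t=0,i=11, bit9=0)
  nb .#...: next=#  (t=2,i=19, bit8=1)
  nb ..###: next=#  (t=0,i=13, bit7=1)
  nb ..##.: next=.  (t=0,i=4, bit6=0)
  nb ..#.#: next=#  (t=2,i=16, bit5=1)
  nb ..#..: next=#  (t=0,i=10, bit4=1)
  nb ...##: next=.  (t=0,i=20, bit3=0)
  nb ...#.: next=.  (t=0,i=9, bit2=0)
  nb ....#: next=#  (t=0,i=8, bit1=1)
  nb .....: next=#  (t=2,i=6, bit0=1)
  bits 01010001110000100101000110110011 = 1371689395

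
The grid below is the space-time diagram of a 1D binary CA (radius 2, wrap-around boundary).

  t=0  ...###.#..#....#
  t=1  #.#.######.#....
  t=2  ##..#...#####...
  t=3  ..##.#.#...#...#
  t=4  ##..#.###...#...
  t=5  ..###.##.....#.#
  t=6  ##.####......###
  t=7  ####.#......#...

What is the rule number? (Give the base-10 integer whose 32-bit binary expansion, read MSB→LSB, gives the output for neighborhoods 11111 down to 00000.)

  #####|.  b31=0 t=1,i=6
  ####.|#  b30=1 t=1,i=8
  ###.#|#  b29=1 t=0,i=5
  ###..|.  b28=0 t=2,i=12
  ##.##|#  b27=1 t=5,i=5
  ##.#.|#  b26=1 t=0,i=6
  ##..#|#  b25=1 t=2,i=2
  ##...|.  b24=0 t=2,i=13
  #.###|#  b23=1 t=1,i=4
  #.##.|#  b22=1 t=5,i=6
  #.#.#|.  b21=0 t=1,i=2
  #.#..|#  b20=1 t=0,i=7
  #..##|#  b19=1 t=3,i=1
  #..#.|#  b18=1 t=0,i=9
  #...#|.  b17=0 t=0,i=1
  #....|.  b16=0 t=0,i=12
  .####|.  b15=0 t=1,i=5
  .###.|#  b14=1 t=0,i=4
  .##.#|.  b13=0 t=3,i=3
  .##..|.  b12=0 t=2,i=1
  .#.##|.  b11=0 t=1,i=3
  .#.#.|#  b10=1 t=1,i=1
  .#..#|#  b9=1 t=0,i=8
  .#...|#  b8=1 t=0,i=0
  ..###|.  b7=0 t=0,i=3
  ..##.|.  b6=0 t=2,i=0
  ..#.#|#  b5=1 t=1,i=0
  ..#..|.  b4=0 t=0,i=10
  ...##|#  b3=1 t=0,i=2
  ...#.|.  b2=0 t=0,i=14
  ....#|.  b1=0 t=0,i=13
  .....|.  b0=0 t=5,i=10
  bits 01101110110111000100011100101000 = 1859929896

1859929896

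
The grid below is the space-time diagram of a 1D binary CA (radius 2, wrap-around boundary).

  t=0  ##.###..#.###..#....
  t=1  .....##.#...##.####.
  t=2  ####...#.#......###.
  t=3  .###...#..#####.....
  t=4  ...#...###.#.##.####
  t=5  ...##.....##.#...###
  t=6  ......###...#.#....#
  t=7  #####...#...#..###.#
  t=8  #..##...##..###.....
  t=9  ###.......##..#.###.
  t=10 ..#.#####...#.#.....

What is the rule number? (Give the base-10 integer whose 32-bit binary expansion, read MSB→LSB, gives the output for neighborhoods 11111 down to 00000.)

  nb #####: next=.  (t=3,i=12, bit31=0)
  nb ####.: next=#  (t=1,i=17, bit30=1)
  nb ###.#: next=.  (t=2,i=18, bit29=0)
  nb ###..: next=#  (t=0,i=5, bit28=1)
  nb ##.##: next=.  (t=0,i=2, bit27=0)
  nb ##.#.: next=#  (t=1,i=7, bit26=1)
  nb ##..#: next=#  (t=0,i=6, bit25=1)
  nb ##...: next=.  (t=1,i=19, bit24=0)
  nb #.###: next=.  (t=0,i=3, bit23=0)
  nb #.##.: next=#  (t=4,i=13, bit22=1)
  nb #.#.#: next=#  (t=4,i=11, bit21=1)
  nb #.#..: next=.  (t=1,i=8, bit20=0)
  nb #..##: next=#  (t=3,i=9, bit19=1)
  nb #..#.: next=.  (t=0,i=7, bit18=0)
  nb #...#: next=.  (t=1,i=10, bit17=0)
  nb #....: next=#  (t=0,i=17, bit16=1)
  nb .####: next=#  (t=1,i=16, bit15=1)
  nb .###.: next=.  (t=0,i=4, bit14=0)
  nb .##.#: next=.  (t=0,i=1, bit13=0)
  nb .##..: next=.  (t=5,i=4, bit12=0)
  nb .#.##: next=.  (t=0,i=9, bit11=0)
  nb .#.#.: next=.  (t=2,i=8, bit10=0)
  nb .#..#: next=#  (t=3,i=8, bit9=1)
  nb .#...: next=#  (t=0,i=16, bit8=1)
  nb ..###: next=.  (t=2,i=16, bit7=0)
  nb ..##.: next=.  (t=0,i=0, bit6=0)
  nb ..#.#: next=#  (t=0,i=8, bit5=1)
  nb ..#..: next=#  (t=0,i=15, bit4=1)
  nb ...##: next=.  (t=0,i=19, bit3=0)
  nb ...#.: next=.  (t=2,i=6, bit2=0)
  nb ....#: next=#  (t=0,i=18, bit1=1)
  nb .....: next=#  (t=1,i=1, bit0=1)
  bits 01010110011010011000001100110011 = 1449755443

1449755443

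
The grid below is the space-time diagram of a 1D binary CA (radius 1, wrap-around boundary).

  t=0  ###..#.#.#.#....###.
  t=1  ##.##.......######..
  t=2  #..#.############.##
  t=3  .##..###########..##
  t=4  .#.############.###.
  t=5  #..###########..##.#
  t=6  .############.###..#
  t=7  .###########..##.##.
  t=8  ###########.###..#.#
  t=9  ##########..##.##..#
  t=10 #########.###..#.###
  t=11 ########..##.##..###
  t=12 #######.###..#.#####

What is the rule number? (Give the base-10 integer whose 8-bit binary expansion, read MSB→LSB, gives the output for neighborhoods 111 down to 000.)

155

  [7] ### => #  t=0,i=1
  [6] ##. => .  t=0,i=2
  [5] #.# => .  t=0,i=6
  [4] #.. => #  t=0,i=3
  [3] .## => #  t=0,i=0
  [2] .#. => .  t=0,i=5
  [1] ..# => #  t=0,i=4
  [0] ... => #  t=0,i=13
  bits 10011011 = 155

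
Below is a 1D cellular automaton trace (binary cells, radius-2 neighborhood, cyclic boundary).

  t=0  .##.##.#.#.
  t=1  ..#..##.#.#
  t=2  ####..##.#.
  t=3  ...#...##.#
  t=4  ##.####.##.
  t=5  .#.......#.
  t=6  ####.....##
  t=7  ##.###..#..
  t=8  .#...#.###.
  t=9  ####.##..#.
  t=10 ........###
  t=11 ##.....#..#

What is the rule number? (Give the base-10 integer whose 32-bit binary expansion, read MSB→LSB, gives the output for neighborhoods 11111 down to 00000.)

2500276024

  #####|#  b31=1 t=6,i=0
  ####.|.  b30=0 t=2,i=2
  ###.#|.  b29=0 t=4,i=6
  ###..|#  b28=1 t=2,i=3
  ##.##|.  b27=0 t=0,i=3
  ##.#.|#  b26=1 t=0,i=6
  ##..#|.  b25=0 t=2,i=4
  ##...|#  b24=1 t=6,i=4
  #.###|.  b23=0 t=2,i=0
  #.##.|.  b22=0 t=0,i=4
  #.#.#|.  b21=0 t=0,i=7
  #.#..|.  b20=0 t=0,i=9
  #..##|.  b19=0 t=0,i=0
  #..#.|#  b18=1 t=1,i=1
  #...#|#  b17=1 t=3,i=1
  #....|#  b16=1 t=5,i=3
  .####|.  b15=0 t=2,i=1
  .###.|.  b14=0 t=7,i=4
  .##.#|#  b13=1 t=0,i=2
  .##..|.  b12=0 t=9,i=6
  .#.##|#  b11=1 t=2,i=10
  .#.#.|#  b10=1 t=0,i=8
  .#..#|#  b9=1 t=0,i=10
  .#...|#  b8=1 t=3,i=0
  ..###|.  b7=0 t=6,i=9
  ..##.|.  b6=0 t=0,i=1
  ..#.#|#  b5=1 t=8,i=5
  ..#..|#  b4=1 t=1,i=2
  ...##|#  b3=1 t=3,i=6
  ...#.|.  b2=0 t=3,i=2
  ....#|.  b1=0 t=5,i=7
  .....|.  b0=0 t=5,i=4
  bits 10010101000001110010111100111000 = 2500276024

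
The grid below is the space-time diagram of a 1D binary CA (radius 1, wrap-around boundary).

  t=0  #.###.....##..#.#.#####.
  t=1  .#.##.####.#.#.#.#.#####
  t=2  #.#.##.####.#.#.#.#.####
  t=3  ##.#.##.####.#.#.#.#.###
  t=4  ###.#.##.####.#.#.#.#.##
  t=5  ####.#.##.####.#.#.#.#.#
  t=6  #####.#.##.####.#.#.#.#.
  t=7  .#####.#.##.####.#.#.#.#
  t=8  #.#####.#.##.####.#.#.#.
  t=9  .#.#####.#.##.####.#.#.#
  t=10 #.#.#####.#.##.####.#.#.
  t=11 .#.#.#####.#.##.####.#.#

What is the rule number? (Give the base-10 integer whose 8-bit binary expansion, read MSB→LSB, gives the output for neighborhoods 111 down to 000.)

  ### -> #   bit 7 = 1  t=0,i=3
  ##. -> #   bit 6 = 1  t=0,i=4
  #.# -> #   bit 5 = 1  t=0,i=1
  #.. -> .   bit 4 = 0  t=0,i=5
  .## -> .   bit 3 = 0  t=0,i=2
  .#. -> .   bit 2 = 0  t=0,i=0
  ..# -> #   bit 1 = 1  t=0,i=9
  ... -> #   bit 0 = 1  t=0,i=6
  bits 11100011 = 227

227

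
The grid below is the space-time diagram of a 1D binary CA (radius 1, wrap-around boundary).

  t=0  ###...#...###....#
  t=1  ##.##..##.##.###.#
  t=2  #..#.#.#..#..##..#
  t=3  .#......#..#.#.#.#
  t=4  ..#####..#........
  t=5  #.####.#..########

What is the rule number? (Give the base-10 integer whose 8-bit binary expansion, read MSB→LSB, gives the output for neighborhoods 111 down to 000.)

  ### -> #   bit 7 = 1  t=0,i=0
  ##. -> .   bit 6 = 0  t=0,i=2
  #.# -> .   bit 5 = 0  t=1,i=2
  #.. -> #   bit 4 = 1  t=0,i=3
  .## -> #   bit 3 = 1  t=0,i=10
  .#. -> .   bit 2 = 0  t=0,i=6
  ..# -> .   bit 1 = 0  t=0,i=5
  ... -> #   bit 0 = 1  t=0,i=4
  bits 10011001 = 153

153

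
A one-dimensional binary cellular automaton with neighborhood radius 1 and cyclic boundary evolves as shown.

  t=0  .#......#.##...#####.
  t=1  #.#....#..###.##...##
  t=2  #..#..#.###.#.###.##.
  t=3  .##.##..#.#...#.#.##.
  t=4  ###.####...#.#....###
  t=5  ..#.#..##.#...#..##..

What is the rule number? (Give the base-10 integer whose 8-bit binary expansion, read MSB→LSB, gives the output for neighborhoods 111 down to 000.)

  ###|.  b7=0 t=0,i=16
  ##.|#  b6=1 t=0,i=11
  #.#|.  b5=0 t=0,i=9
  #..|#  b4=1 t=0,i=2
  .##|#  b3=1 t=0,i=10
  .#.|.  b2=0 t=0,i=1
  ..#|#  b1=1 t=0,i=0
  ...|.  b0=0 t=0,i=3
  bits 01011010 = 90

90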